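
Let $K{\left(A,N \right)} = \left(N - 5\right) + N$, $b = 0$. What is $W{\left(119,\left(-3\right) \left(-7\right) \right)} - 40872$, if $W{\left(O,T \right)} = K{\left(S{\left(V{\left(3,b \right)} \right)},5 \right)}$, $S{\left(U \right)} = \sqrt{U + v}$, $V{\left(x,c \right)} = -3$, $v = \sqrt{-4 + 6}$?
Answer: $-40867$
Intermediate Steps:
$v = \sqrt{2} \approx 1.4142$
$S{\left(U \right)} = \sqrt{U + \sqrt{2}}$
$K{\left(A,N \right)} = -5 + 2 N$ ($K{\left(A,N \right)} = \left(-5 + N\right) + N = -5 + 2 N$)
$W{\left(O,T \right)} = 5$ ($W{\left(O,T \right)} = -5 + 2 \cdot 5 = -5 + 10 = 5$)
$W{\left(119,\left(-3\right) \left(-7\right) \right)} - 40872 = 5 - 40872 = -40867$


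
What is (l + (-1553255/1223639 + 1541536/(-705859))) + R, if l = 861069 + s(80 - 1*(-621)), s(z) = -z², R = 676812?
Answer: 903859165848287931/863716600901 ≈ 1.0465e+6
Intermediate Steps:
l = 369668 (l = 861069 - (80 - 1*(-621))² = 861069 - (80 + 621)² = 861069 - 1*701² = 861069 - 1*491401 = 861069 - 491401 = 369668)
(l + (-1553255/1223639 + 1541536/(-705859))) + R = (369668 + (-1553255/1223639 + 1541536/(-705859))) + 676812 = (369668 + (-1553255*1/1223639 + 1541536*(-1/705859))) + 676812 = (369668 + (-1553255/1223639 - 1541536/705859)) + 676812 = (369668 - 2982662590549/863716600901) + 676812 = 319285405759280319/863716600901 + 676812 = 903859165848287931/863716600901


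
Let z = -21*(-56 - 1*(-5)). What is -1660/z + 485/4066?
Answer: -6230125/4354686 ≈ -1.4307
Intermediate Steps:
z = 1071 (z = -21*(-56 + 5) = -21*(-51) = 1071)
-1660/z + 485/4066 = -1660/1071 + 485/4066 = -6230125/4354686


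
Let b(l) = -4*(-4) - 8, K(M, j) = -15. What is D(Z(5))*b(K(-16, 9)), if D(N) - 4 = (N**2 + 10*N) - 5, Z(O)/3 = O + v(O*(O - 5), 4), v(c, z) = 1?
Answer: 4024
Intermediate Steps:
Z(O) = 3 + 3*O (Z(O) = 3*(O + 1) = 3*(1 + O) = 3 + 3*O)
b(l) = 8 (b(l) = 16 - 8 = 8)
D(N) = -1 + N**2 + 10*N (D(N) = 4 + ((N**2 + 10*N) - 5) = 4 + (-5 + N**2 + 10*N) = -1 + N**2 + 10*N)
D(Z(5))*b(K(-16, 9)) = (-1 + (3 + 3*5)**2 + 10*(3 + 3*5))*8 = (-1 + (3 + 15)**2 + 10*(3 + 15))*8 = (-1 + 18**2 + 10*18)*8 = (-1 + 324 + 180)*8 = 503*8 = 4024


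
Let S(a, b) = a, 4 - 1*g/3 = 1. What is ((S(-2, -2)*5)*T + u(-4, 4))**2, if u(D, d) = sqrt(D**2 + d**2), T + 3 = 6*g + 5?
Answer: 313632 - 4480*sqrt(2) ≈ 3.0730e+5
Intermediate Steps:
g = 9 (g = 12 - 3*1 = 12 - 3 = 9)
T = 56 (T = -3 + (6*9 + 5) = -3 + (54 + 5) = -3 + 59 = 56)
((S(-2, -2)*5)*T + u(-4, 4))**2 = (-2*5*56 + sqrt((-4)**2 + 4**2))**2 = (-10*56 + sqrt(16 + 16))**2 = (-560 + sqrt(32))**2 = (-560 + 4*sqrt(2))**2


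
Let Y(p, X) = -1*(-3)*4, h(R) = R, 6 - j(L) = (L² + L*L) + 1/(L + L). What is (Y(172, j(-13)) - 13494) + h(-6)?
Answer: -13488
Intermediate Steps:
j(L) = 6 - 2*L² - 1/(2*L) (j(L) = 6 - ((L² + L*L) + 1/(L + L)) = 6 - ((L² + L²) + 1/(2*L)) = 6 - (2*L² + 1/(2*L)) = 6 - (1/(2*L) + 2*L²) = 6 + (-2*L² - 1/(2*L)) = 6 - 2*L² - 1/(2*L))
Y(p, X) = 12 (Y(p, X) = 3*4 = 12)
(Y(172, j(-13)) - 13494) + h(-6) = (12 - 13494) - 6 = -13482 - 6 = -13488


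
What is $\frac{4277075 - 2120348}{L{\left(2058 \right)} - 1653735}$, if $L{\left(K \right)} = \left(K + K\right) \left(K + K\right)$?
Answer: $\frac{718909}{5095907} \approx 0.14108$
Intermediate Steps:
$L{\left(K \right)} = 4 K^{2}$ ($L{\left(K \right)} = 2 K 2 K = 4 K^{2}$)
$\frac{4277075 - 2120348}{L{\left(2058 \right)} - 1653735} = \frac{4277075 - 2120348}{4 \cdot 2058^{2} - 1653735} = \frac{2156727}{4 \cdot 4235364 - 1653735} = \frac{2156727}{16941456 - 1653735} = \frac{2156727}{15287721} = 2156727 \cdot \frac{1}{15287721} = \frac{718909}{5095907}$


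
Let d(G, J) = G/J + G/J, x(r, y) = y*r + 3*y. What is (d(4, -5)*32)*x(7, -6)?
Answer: 3072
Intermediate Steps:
x(r, y) = 3*y + r*y (x(r, y) = r*y + 3*y = 3*y + r*y)
d(G, J) = 2*G/J
(d(4, -5)*32)*x(7, -6) = ((2*4/(-5))*32)*(-6*(3 + 7)) = ((2*4*(-1/5))*32)*(-6*10) = -8/5*32*(-60) = -256/5*(-60) = 3072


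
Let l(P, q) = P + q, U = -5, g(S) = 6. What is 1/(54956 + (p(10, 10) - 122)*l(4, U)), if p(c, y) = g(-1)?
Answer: 1/55072 ≈ 1.8158e-5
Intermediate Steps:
p(c, y) = 6
1/(54956 + (p(10, 10) - 122)*l(4, U)) = 1/(54956 + (6 - 122)*(4 - 5)) = 1/(54956 - 116*(-1)) = 1/(54956 + 116) = 1/55072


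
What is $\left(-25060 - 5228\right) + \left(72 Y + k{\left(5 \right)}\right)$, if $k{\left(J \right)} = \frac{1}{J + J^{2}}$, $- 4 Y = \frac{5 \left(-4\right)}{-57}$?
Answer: $- \frac{17267741}{570} \approx -30294.0$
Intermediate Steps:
$Y = - \frac{5}{57}$ ($Y = - \frac{5 \left(-4\right) \frac{1}{-57}}{4} = - \frac{\left(-20\right) \left(- \frac{1}{57}\right)}{4} = \left(- \frac{1}{4}\right) \frac{20}{57} = - \frac{5}{57} \approx -0.087719$)
$\left(-25060 - 5228\right) + \left(72 Y + k{\left(5 \right)}\right) = \left(-25060 - 5228\right) + \left(72 \left(- \frac{5}{57}\right) + \frac{1}{5 \left(1 + 5\right)}\right) = -30288 - \left(\frac{120}{19} - \frac{1}{5 \cdot 6}\right) = -30288 + \left(- \frac{120}{19} + \frac{1}{5} \cdot \frac{1}{6}\right) = -30288 + \left(- \frac{120}{19} + \frac{1}{30}\right) = -30288 - \frac{3581}{570} = - \frac{17267741}{570}$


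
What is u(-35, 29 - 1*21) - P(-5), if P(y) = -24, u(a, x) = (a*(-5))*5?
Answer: 899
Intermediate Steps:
u(a, x) = -25*a (u(a, x) = -5*a*5 = -25*a)
u(-35, 29 - 1*21) - P(-5) = -25*(-35) - 1*(-24) = 875 + 24 = 899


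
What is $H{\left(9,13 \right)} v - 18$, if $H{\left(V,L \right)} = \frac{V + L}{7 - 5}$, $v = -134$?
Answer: $-1492$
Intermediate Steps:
$H{\left(V,L \right)} = \frac{L}{2} + \frac{V}{2}$ ($H{\left(V,L \right)} = \frac{L + V}{2} = \left(L + V\right) \frac{1}{2} = \frac{L}{2} + \frac{V}{2}$)
$H{\left(9,13 \right)} v - 18 = \left(\frac{1}{2} \cdot 13 + \frac{1}{2} \cdot 9\right) \left(-134\right) - 18 = \left(\frac{13}{2} + \frac{9}{2}\right) \left(-134\right) - 18 = 11 \left(-134\right) - 18 = -1474 - 18 = -1492$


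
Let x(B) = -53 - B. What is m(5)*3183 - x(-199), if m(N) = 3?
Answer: 9403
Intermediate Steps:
m(5)*3183 - x(-199) = 3*3183 - (-53 - 1*(-199)) = 9549 - (-53 + 199) = 9549 - 1*146 = 9549 - 146 = 9403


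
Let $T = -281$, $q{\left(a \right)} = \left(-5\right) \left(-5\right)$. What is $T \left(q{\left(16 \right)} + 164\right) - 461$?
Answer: $-53570$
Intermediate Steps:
$q{\left(a \right)} = 25$
$T \left(q{\left(16 \right)} + 164\right) - 461 = - 281 \left(25 + 164\right) - 461 = \left(-281\right) 189 - 461 = -53109 - 461 = -53570$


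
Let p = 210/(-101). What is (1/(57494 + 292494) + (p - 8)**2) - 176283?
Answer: -629007728921091/3570227588 ≈ -1.7618e+5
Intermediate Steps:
p = -210/101 (p = 210*(-1/101) = -210/101 ≈ -2.0792)
(1/(57494 + 292494) + (p - 8)**2) - 176283 = (1/(57494 + 292494) + (-210/101 - 8)**2) - 176283 = (1/349988 + (-1018/101)**2) - 176283 = (1/349988 + 1036324/10201) - 176283 = 362700974313/3570227588 - 176283 = -629007728921091/3570227588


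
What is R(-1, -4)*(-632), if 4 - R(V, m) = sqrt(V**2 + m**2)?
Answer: -2528 + 632*sqrt(17) ≈ 77.803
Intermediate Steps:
R(V, m) = 4 - sqrt(V**2 + m**2)
R(-1, -4)*(-632) = (4 - sqrt((-1)**2 + (-4)**2))*(-632) = (4 - sqrt(1 + 16))*(-632) = (4 - sqrt(17))*(-632) = -2528 + 632*sqrt(17)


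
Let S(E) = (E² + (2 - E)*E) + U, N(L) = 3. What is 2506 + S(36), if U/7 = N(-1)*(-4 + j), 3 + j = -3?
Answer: 2368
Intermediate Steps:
j = -6 (j = -3 - 3 = -6)
U = -210 (U = 7*(3*(-4 - 6)) = 7*(3*(-10)) = 7*(-30) = -210)
S(E) = -210 + E² + E*(2 - E) (S(E) = (E² + (2 - E)*E) - 210 = (E² + E*(2 - E)) - 210 = -210 + E² + E*(2 - E))
2506 + S(36) = 2506 + (-210 + 2*36) = 2506 + (-210 + 72) = 2506 - 138 = 2368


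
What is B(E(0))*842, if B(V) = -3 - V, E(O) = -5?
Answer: 1684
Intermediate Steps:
B(E(0))*842 = (-3 - 1*(-5))*842 = (-3 + 5)*842 = 2*842 = 1684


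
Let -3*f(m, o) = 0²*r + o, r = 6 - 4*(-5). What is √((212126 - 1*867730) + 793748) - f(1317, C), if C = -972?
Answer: -324 + 4*√8634 ≈ 47.677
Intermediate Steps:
r = 26 (r = 6 + 20 = 26)
f(m, o) = -o/3 (f(m, o) = -(0²*26 + o)/3 = -(0*26 + o)/3 = -(0 + o)/3 = -o/3)
√((212126 - 1*867730) + 793748) - f(1317, C) = √((212126 - 1*867730) + 793748) - (-1)*(-972)/3 = √((212126 - 867730) + 793748) - 1*324 = √(-655604 + 793748) - 324 = √138144 - 324 = 4*√8634 - 324 = -324 + 4*√8634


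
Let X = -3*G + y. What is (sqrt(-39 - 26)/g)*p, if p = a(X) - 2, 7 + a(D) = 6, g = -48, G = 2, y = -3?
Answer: I*sqrt(65)/16 ≈ 0.50389*I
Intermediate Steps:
X = -9 (X = -3*2 - 3 = -6 - 3 = -9)
a(D) = -1 (a(D) = -7 + 6 = -1)
p = -3 (p = -1 - 2 = -3)
(sqrt(-39 - 26)/g)*p = (sqrt(-39 - 26)/(-48))*(-3) = (sqrt(-65)*(-1/48))*(-3) = ((I*sqrt(65))*(-1/48))*(-3) = -I*sqrt(65)/48*(-3) = I*sqrt(65)/16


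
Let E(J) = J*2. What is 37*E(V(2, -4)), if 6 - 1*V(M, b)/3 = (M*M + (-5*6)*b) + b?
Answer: -25308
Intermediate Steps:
V(M, b) = 18 - 3*M² + 87*b (V(M, b) = 18 - 3*((M*M + (-5*6)*b) + b) = 18 - 3*((M² - 30*b) + b) = 18 - 3*(M² - 29*b) = 18 + (-3*M² + 87*b) = 18 - 3*M² + 87*b)
E(J) = 2*J
37*E(V(2, -4)) = 37*(2*(18 - 3*2² + 87*(-4))) = 37*(2*(18 - 3*4 - 348)) = 37*(2*(18 - 12 - 348)) = 37*(2*(-342)) = 37*(-684) = -25308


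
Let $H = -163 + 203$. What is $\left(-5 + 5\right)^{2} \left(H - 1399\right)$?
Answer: $0$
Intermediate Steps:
$H = 40$
$\left(-5 + 5\right)^{2} \left(H - 1399\right) = \left(-5 + 5\right)^{2} \left(40 - 1399\right) = 0^{2} \left(-1359\right) = 0 \left(-1359\right) = 0$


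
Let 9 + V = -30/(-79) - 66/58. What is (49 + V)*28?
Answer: 2517284/2291 ≈ 1098.8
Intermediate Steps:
V = -22356/2291 (V = -9 + (-30/(-79) - 66/58) = -9 + (-30*(-1/79) - 66*1/58) = -9 + (30/79 - 33/29) = -9 - 1737/2291 = -22356/2291 ≈ -9.7582)
(49 + V)*28 = (49 - 22356/2291)*28 = (89903/2291)*28 = 2517284/2291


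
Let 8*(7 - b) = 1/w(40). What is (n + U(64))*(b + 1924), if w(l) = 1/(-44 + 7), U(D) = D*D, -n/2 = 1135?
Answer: 14137805/4 ≈ 3.5345e+6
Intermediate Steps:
n = -2270 (n = -2*1135 = -2270)
U(D) = D²
w(l) = -1/37 (w(l) = 1/(-37) = -1/37)
b = 93/8 (b = 7 - 1/(8*(-1/37)) = 7 - ⅛*(-37) = 7 + 37/8 = 93/8 ≈ 11.625)
(n + U(64))*(b + 1924) = (-2270 + 64²)*(93/8 + 1924) = (-2270 + 4096)*(15485/8) = 1826*(15485/8) = 14137805/4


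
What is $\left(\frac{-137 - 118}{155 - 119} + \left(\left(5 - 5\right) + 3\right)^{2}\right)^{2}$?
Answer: $\frac{529}{144} \approx 3.6736$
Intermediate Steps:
$\left(\frac{-137 - 118}{155 - 119} + \left(\left(5 - 5\right) + 3\right)^{2}\right)^{2} = \left(- \frac{255}{36} + \left(\left(5 - 5\right) + 3\right)^{2}\right)^{2} = \left(\left(-255\right) \frac{1}{36} + \left(0 + 3\right)^{2}\right)^{2} = \left(- \frac{85}{12} + 3^{2}\right)^{2} = \left(- \frac{85}{12} + 9\right)^{2} = \left(\frac{23}{12}\right)^{2} = \frac{529}{144}$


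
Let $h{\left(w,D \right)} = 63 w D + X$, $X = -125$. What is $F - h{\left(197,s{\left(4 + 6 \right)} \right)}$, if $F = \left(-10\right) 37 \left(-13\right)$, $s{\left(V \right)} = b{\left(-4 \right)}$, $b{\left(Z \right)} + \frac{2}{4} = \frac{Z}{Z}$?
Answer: $- \frac{2541}{2} \approx -1270.5$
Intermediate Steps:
$b{\left(Z \right)} = \frac{1}{2}$ ($b{\left(Z \right)} = - \frac{1}{2} + \frac{Z}{Z} = - \frac{1}{2} + 1 = \frac{1}{2}$)
$s{\left(V \right)} = \frac{1}{2}$
$h{\left(w,D \right)} = -125 + 63 D w$ ($h{\left(w,D \right)} = 63 w D - 125 = 63 D w - 125 = -125 + 63 D w$)
$F = 4810$ ($F = \left(-370\right) \left(-13\right) = 4810$)
$F - h{\left(197,s{\left(4 + 6 \right)} \right)} = 4810 - \left(-125 + 63 \cdot \frac{1}{2} \cdot 197\right) = 4810 - \left(-125 + \frac{12411}{2}\right) = 4810 - \frac{12161}{2} = - \frac{2541}{2}$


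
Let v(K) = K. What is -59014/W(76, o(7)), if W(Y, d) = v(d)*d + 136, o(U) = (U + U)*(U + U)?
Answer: -29507/19276 ≈ -1.5308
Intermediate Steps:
o(U) = 4*U**2 (o(U) = (2*U)*(2*U) = 4*U**2)
W(Y, d) = 136 + d**2 (W(Y, d) = d*d + 136 = d**2 + 136 = 136 + d**2)
-59014/W(76, o(7)) = -59014/(136 + (4*7**2)**2) = -59014/(136 + (4*49)**2) = -59014/(136 + 196**2) = -59014/(136 + 38416) = -59014/38552 = -59014*1/38552 = -29507/19276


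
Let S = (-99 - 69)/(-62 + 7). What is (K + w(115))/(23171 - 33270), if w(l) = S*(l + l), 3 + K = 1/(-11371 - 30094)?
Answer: -319073164/4606305385 ≈ -0.069269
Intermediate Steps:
K = -124396/41465 (K = -3 + 1/(-11371 - 30094) = -3 + 1/(-41465) = -3 - 1/41465 = -124396/41465 ≈ -3.0000)
S = 168/55 (S = -168/(-55) = -168*(-1/55) = 168/55 ≈ 3.0545)
w(l) = 336*l/55 (w(l) = 168*(l + l)/55 = 168*(2*l)/55 = 336*l/55)
(K + w(115))/(23171 - 33270) = (-124396/41465 + (336/55)*115)/(23171 - 33270) = (-124396/41465 + 7728/11)/(-10099) = (319073164/456115)*(-1/10099) = -319073164/4606305385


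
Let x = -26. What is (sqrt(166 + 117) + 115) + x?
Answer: 89 + sqrt(283) ≈ 105.82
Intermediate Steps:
(sqrt(166 + 117) + 115) + x = (sqrt(166 + 117) + 115) - 26 = (sqrt(283) + 115) - 26 = (115 + sqrt(283)) - 26 = 89 + sqrt(283)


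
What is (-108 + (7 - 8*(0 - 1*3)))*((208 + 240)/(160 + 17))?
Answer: -34496/177 ≈ -194.89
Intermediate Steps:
(-108 + (7 - 8*(0 - 1*3)))*((208 + 240)/(160 + 17)) = (-108 + (7 - 8*(0 - 3)))*(448/177) = (-108 + (7 - 8*(-3)))*(448*(1/177)) = (-108 + (7 + 24))*(448/177) = (-108 + 31)*(448/177) = -77*448/177 = -34496/177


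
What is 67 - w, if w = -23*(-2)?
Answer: 21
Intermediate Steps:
w = 46
67 - w = 67 - 1*46 = 67 - 46 = 21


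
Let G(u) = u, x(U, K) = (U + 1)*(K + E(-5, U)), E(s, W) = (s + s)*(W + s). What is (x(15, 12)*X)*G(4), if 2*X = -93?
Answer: 261888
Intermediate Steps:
X = -93/2 (X = (½)*(-93) = -93/2 ≈ -46.500)
E(s, W) = 2*s*(W + s) (E(s, W) = (2*s)*(W + s) = 2*s*(W + s))
x(U, K) = (1 + U)*(50 + K - 10*U) (x(U, K) = (U + 1)*(K + 2*(-5)*(U - 5)) = (1 + U)*(K + 2*(-5)*(-5 + U)) = (1 + U)*(K + (50 - 10*U)) = (1 + U)*(50 + K - 10*U))
(x(15, 12)*X)*G(4) = ((50 + 12 - 10*15² + 40*15 + 12*15)*(-93/2))*4 = ((50 + 12 - 10*225 + 600 + 180)*(-93/2))*4 = ((50 + 12 - 2250 + 600 + 180)*(-93/2))*4 = -1408*(-93/2)*4 = 65472*4 = 261888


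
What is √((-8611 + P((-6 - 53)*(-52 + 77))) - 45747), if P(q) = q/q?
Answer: I*√54357 ≈ 233.15*I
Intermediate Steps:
P(q) = 1
√((-8611 + P((-6 - 53)*(-52 + 77))) - 45747) = √((-8611 + 1) - 45747) = √(-8610 - 45747) = √(-54357) = I*√54357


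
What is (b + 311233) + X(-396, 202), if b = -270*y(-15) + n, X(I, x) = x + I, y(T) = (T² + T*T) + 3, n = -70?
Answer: 188659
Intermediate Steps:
y(T) = 3 + 2*T² (y(T) = (T² + T²) + 3 = 2*T² + 3 = 3 + 2*T²)
X(I, x) = I + x
b = -122380 (b = -270*(3 + 2*(-15)²) - 70 = -270*(3 + 2*225) - 70 = -270*(3 + 450) - 70 = -270*453 - 70 = -122310 - 70 = -122380)
(b + 311233) + X(-396, 202) = (-122380 + 311233) + (-396 + 202) = 188853 - 194 = 188659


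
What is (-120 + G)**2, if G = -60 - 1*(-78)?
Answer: 10404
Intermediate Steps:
G = 18 (G = -60 + 78 = 18)
(-120 + G)**2 = (-120 + 18)**2 = (-102)**2 = 10404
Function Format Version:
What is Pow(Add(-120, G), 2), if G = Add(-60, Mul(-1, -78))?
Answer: 10404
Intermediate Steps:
G = 18 (G = Add(-60, 78) = 18)
Pow(Add(-120, G), 2) = Pow(Add(-120, 18), 2) = Pow(-102, 2) = 10404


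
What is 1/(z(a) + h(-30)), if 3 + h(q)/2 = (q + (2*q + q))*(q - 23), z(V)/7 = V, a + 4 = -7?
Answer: 1/12637 ≈ 7.9133e-5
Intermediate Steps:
a = -11 (a = -4 - 7 = -11)
z(V) = 7*V
h(q) = -6 + 8*q*(-23 + q) (h(q) = -6 + 2*((q + (2*q + q))*(q - 23)) = -6 + 2*((q + 3*q)*(-23 + q)) = -6 + 2*((4*q)*(-23 + q)) = -6 + 2*(4*q*(-23 + q)) = -6 + 8*q*(-23 + q))
1/(z(a) + h(-30)) = 1/(7*(-11) + (-6 - 184*(-30) + 8*(-30)²)) = 1/(-77 + (-6 + 5520 + 8*900)) = 1/(-77 + (-6 + 5520 + 7200)) = 1/(-77 + 12714) = 1/12637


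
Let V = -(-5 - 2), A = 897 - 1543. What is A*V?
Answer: -4522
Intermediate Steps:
A = -646
V = 7 (V = -1*(-7) = 7)
A*V = -646*7 = -4522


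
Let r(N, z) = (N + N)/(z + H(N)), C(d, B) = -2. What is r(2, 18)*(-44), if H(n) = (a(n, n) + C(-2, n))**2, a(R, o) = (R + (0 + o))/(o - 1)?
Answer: -8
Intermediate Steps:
a(R, o) = (R + o)/(-1 + o)
H(n) = (-2 + 2*n/(-1 + n))**2 (H(n) = ((n + n)/(-1 + n) - 2)**2 = ((2*n)/(-1 + n) - 2)**2 = (2*n/(-1 + n) - 2)**2 = (-2 + 2*n/(-1 + n))**2)
r(N, z) = 2*N/(z + 4/(-1 + N)**2) (r(N, z) = (N + N)/(z + 4/(-1 + N)**2) = (2*N)/(z + 4/(-1 + N)**2) = 2*N/(z + 4/(-1 + N)**2))
r(2, 18)*(-44) = (2*2*(-1 + 2)**2/(4 + 18*(-1 + 2)**2))*(-44) = (2*2*1**2/(4 + 18*1**2))*(-44) = (2*2*1/(4 + 18*1))*(-44) = (2*2*1/(4 + 18))*(-44) = (2*2*1/22)*(-44) = (2*2*1*(1/22))*(-44) = (2/11)*(-44) = -8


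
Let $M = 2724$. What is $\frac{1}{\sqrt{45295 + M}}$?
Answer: $\frac{\sqrt{48019}}{48019} \approx 0.0045635$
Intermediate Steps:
$\frac{1}{\sqrt{45295 + M}} = \frac{1}{\sqrt{45295 + 2724}} = \frac{1}{\sqrt{48019}} = \frac{\sqrt{48019}}{48019}$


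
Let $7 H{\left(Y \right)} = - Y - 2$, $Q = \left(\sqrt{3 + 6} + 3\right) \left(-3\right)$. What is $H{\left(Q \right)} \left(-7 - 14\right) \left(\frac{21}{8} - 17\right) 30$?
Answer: $20700$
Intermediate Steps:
$Q = -18$ ($Q = \left(\sqrt{9} + 3\right) \left(-3\right) = \left(3 + 3\right) \left(-3\right) = 6 \left(-3\right) = -18$)
$H{\left(Y \right)} = - \frac{2}{7} - \frac{Y}{7}$ ($H{\left(Y \right)} = \frac{- Y - 2}{7} = \frac{-2 - Y}{7} = - \frac{2}{7} - \frac{Y}{7}$)
$H{\left(Q \right)} \left(-7 - 14\right) \left(\frac{21}{8} - 17\right) 30 = \left(- \frac{2}{7} - - \frac{18}{7}\right) \left(-7 - 14\right) \left(\frac{21}{8} - 17\right) 30 = \left(- \frac{2}{7} + \frac{18}{7}\right) \left(- 21 \left(21 \cdot \frac{1}{8} - 17\right)\right) 30 = \frac{16 \left(- 21 \left(\frac{21}{8} - 17\right)\right)}{7} \cdot 30 = \frac{16 \left(\left(-21\right) \left(- \frac{115}{8}\right)\right)}{7} \cdot 30 = \frac{16}{7} \cdot \frac{2415}{8} \cdot 30 = 690 \cdot 30 = 20700$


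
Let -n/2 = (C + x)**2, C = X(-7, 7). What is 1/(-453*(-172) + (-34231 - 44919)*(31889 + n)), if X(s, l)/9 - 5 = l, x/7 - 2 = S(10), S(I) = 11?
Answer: 1/3744901866 ≈ 2.6703e-10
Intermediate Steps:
x = 91 (x = 14 + 7*11 = 14 + 77 = 91)
X(s, l) = 45 + 9*l
C = 108 (C = 45 + 9*7 = 45 + 63 = 108)
n = -79202 (n = -2*(108 + 91)**2 = -2*199**2 = -2*39601 = -79202)
1/(-453*(-172) + (-34231 - 44919)*(31889 + n)) = 1/(-453*(-172) + (-34231 - 44919)*(31889 - 79202)) = 1/(77916 - 79150*(-47313)) = 1/(77916 + 3744823950) = 1/3744901866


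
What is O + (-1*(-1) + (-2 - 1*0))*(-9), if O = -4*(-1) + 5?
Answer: 18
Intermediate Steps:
O = 9 (O = 4 + 5 = 9)
O + (-1*(-1) + (-2 - 1*0))*(-9) = 9 + (-1*(-1) + (-2 - 1*0))*(-9) = 9 + (1 + (-2 + 0))*(-9) = 9 + (1 - 2)*(-9) = 9 - 1*(-9) = 9 + 9 = 18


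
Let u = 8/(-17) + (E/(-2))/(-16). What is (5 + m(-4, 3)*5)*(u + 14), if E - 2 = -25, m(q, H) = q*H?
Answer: -383295/544 ≈ -704.59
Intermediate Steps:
m(q, H) = H*q
E = -23 (E = 2 - 25 = -23)
u = -647/544 (u = 8/(-17) - 23/(-2)/(-16) = 8*(-1/17) - 23*(-1/2)*(-1/16) = -8/17 + (23/2)*(-1/16) = -8/17 - 23/32 = -647/544 ≈ -1.1893)
(5 + m(-4, 3)*5)*(u + 14) = (5 + (3*(-4))*5)*(-647/544 + 14) = (5 - 12*5)*(6969/544) = (5 - 60)*(6969/544) = -55*6969/544 = -383295/544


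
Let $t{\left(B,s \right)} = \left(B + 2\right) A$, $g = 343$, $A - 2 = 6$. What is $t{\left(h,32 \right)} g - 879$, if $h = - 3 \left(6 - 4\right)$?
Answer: $-11855$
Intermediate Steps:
$A = 8$ ($A = 2 + 6 = 8$)
$h = -6$ ($h = \left(-3\right) 2 = -6$)
$t{\left(B,s \right)} = 16 + 8 B$ ($t{\left(B,s \right)} = \left(B + 2\right) 8 = \left(2 + B\right) 8 = 16 + 8 B$)
$t{\left(h,32 \right)} g - 879 = \left(16 + 8 \left(-6\right)\right) 343 - 879 = \left(16 - 48\right) 343 - 879 = \left(-32\right) 343 - 879 = -10976 - 879 = -11855$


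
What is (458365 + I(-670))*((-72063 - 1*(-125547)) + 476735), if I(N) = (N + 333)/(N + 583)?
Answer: 21144122062148/87 ≈ 2.4304e+11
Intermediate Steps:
I(N) = (333 + N)/(583 + N)
(458365 + I(-670))*((-72063 - 1*(-125547)) + 476735) = (458365 + (333 - 670)/(583 - 670))*((-72063 - 1*(-125547)) + 476735) = (458365 - 337/(-87))*((-72063 + 125547) + 476735) = (458365 - 1/87*(-337))*(53484 + 476735) = (458365 + 337/87)*530219 = (39878092/87)*530219 = 21144122062148/87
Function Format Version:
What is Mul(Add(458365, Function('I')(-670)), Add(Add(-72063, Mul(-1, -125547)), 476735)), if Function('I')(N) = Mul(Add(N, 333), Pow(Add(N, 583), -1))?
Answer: Rational(21144122062148, 87) ≈ 2.4304e+11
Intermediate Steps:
Function('I')(N) = Mul(Pow(Add(583, N), -1), Add(333, N)) (Function('I')(N) = Mul(Add(333, N), Pow(Add(583, N), -1)) = Mul(Pow(Add(583, N), -1), Add(333, N)))
Mul(Add(458365, Function('I')(-670)), Add(Add(-72063, Mul(-1, -125547)), 476735)) = Mul(Add(458365, Mul(Pow(Add(583, -670), -1), Add(333, -670))), Add(Add(-72063, Mul(-1, -125547)), 476735)) = Mul(Add(458365, Mul(Pow(-87, -1), -337)), Add(Add(-72063, 125547), 476735)) = Mul(Add(458365, Mul(Rational(-1, 87), -337)), Add(53484, 476735)) = Mul(Add(458365, Rational(337, 87)), 530219) = Mul(Rational(39878092, 87), 530219) = Rational(21144122062148, 87)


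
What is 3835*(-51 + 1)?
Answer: -191750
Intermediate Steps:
3835*(-51 + 1) = 3835*(-50) = -191750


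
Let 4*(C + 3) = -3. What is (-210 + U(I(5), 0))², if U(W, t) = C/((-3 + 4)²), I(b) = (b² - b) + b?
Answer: 731025/16 ≈ 45689.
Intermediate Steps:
C = -15/4 (C = -3 + (¼)*(-3) = -3 - ¾ = -15/4 ≈ -3.7500)
I(b) = b²
U(W, t) = -15/4 (U(W, t) = -15/(4*(-3 + 4)²) = -15/(4*(1²)) = -15/4/1 = -15/4*1 = -15/4)
(-210 + U(I(5), 0))² = (-210 - 15/4)² = (-855/4)² = 731025/16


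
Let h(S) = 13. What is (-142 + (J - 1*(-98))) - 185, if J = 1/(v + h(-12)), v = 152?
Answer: -37784/165 ≈ -228.99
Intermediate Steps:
J = 1/165 (J = 1/(152 + 13) = 1/165 ≈ 0.0060606)
(-142 + (J - 1*(-98))) - 185 = (-142 + (1/165 - 1*(-98))) - 185 = (-142 + (1/165 + 98)) - 185 = (-142 + 16171/165) - 185 = -7259/165 - 185 = -37784/165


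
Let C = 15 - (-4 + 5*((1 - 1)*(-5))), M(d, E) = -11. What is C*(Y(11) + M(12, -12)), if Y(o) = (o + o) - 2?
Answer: 171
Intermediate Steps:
C = 19 (C = 15 - (-4 + 5*(0*(-5))) = 15 - (-4 + 5*0) = 15 - (-4 + 0) = 15 - 1*(-4) = 15 + 4 = 19)
Y(o) = -2 + 2*o (Y(o) = 2*o - 2 = -2 + 2*o)
C*(Y(11) + M(12, -12)) = 19*((-2 + 2*11) - 11) = 19*((-2 + 22) - 11) = 19*(20 - 11) = 19*9 = 171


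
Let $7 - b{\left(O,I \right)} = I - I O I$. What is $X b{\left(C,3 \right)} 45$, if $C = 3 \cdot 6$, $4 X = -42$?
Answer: $-78435$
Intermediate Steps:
$X = - \frac{21}{2}$ ($X = \frac{1}{4} \left(-42\right) = - \frac{21}{2} \approx -10.5$)
$C = 18$
$b{\left(O,I \right)} = 7 - I + O I^{2}$ ($b{\left(O,I \right)} = 7 - \left(I - I O I\right) = 7 - \left(I - O I^{2}\right) = 7 + \left(- I + O I^{2}\right) = 7 - I + O I^{2}$)
$X b{\left(C,3 \right)} 45 = - \frac{21 \left(7 - 3 + 18 \cdot 3^{2}\right)}{2} \cdot 45 = - \frac{21 \left(7 - 3 + 18 \cdot 9\right)}{2} \cdot 45 = - \frac{21 \left(7 - 3 + 162\right)}{2} \cdot 45 = \left(- \frac{21}{2}\right) 166 \cdot 45 = \left(-1743\right) 45 = -78435$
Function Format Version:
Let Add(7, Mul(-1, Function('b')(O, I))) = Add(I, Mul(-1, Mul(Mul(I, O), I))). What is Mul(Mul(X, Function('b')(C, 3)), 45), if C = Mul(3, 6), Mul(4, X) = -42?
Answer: -78435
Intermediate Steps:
X = Rational(-21, 2) (X = Mul(Rational(1, 4), -42) = Rational(-21, 2) ≈ -10.500)
C = 18
Function('b')(O, I) = Add(7, Mul(-1, I), Mul(O, Pow(I, 2))) (Function('b')(O, I) = Add(7, Mul(-1, Add(I, Mul(-1, Mul(Mul(I, O), I))))) = Add(7, Mul(-1, Add(I, Mul(-1, Mul(O, Pow(I, 2)))))) = Add(7, Mul(-1, Add(I, Mul(-1, O, Pow(I, 2))))) = Add(7, Add(Mul(-1, I), Mul(O, Pow(I, 2)))) = Add(7, Mul(-1, I), Mul(O, Pow(I, 2))))
Mul(Mul(X, Function('b')(C, 3)), 45) = Mul(Mul(Rational(-21, 2), Add(7, Mul(-1, 3), Mul(18, Pow(3, 2)))), 45) = Mul(Mul(Rational(-21, 2), Add(7, -3, Mul(18, 9))), 45) = Mul(Mul(Rational(-21, 2), Add(7, -3, 162)), 45) = Mul(Mul(Rational(-21, 2), 166), 45) = Mul(-1743, 45) = -78435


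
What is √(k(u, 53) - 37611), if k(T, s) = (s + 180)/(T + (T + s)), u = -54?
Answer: I*√113786090/55 ≈ 193.95*I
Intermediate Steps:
k(T, s) = (180 + s)/(s + 2*T)
√(k(u, 53) - 37611) = √((180 + 53)/(53 + 2*(-54)) - 37611) = √(233/(53 - 108) - 37611) = √(233/(-55) - 37611) = √(-1/55*233 - 37611) = √(-233/55 - 37611) = √(-2068838/55) = I*√113786090/55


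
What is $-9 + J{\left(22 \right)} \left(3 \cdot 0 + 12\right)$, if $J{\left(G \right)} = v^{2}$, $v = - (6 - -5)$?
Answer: $1443$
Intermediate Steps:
$v = -11$ ($v = - (6 + 5) = \left(-1\right) 11 = -11$)
$J{\left(G \right)} = 121$ ($J{\left(G \right)} = \left(-11\right)^{2} = 121$)
$-9 + J{\left(22 \right)} \left(3 \cdot 0 + 12\right) = -9 + 121 \left(3 \cdot 0 + 12\right) = -9 + 121 \left(0 + 12\right) = -9 + 121 \cdot 12 = -9 + 1452 = 1443$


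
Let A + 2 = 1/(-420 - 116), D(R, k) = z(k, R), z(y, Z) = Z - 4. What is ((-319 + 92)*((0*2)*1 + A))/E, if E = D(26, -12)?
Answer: 243571/11792 ≈ 20.656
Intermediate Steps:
z(y, Z) = -4 + Z
D(R, k) = -4 + R
A = -1073/536 (A = -2 + 1/(-420 - 116) = -2 + 1/(-536) = -2 - 1/536 = -1073/536 ≈ -2.0019)
E = 22 (E = -4 + 26 = 22)
((-319 + 92)*((0*2)*1 + A))/E = ((-319 + 92)*((0*2)*1 - 1073/536))/22 = -227*(0*1 - 1073/536)*(1/22) = -227*(0 - 1073/536)*(1/22) = -227*(-1073/536)*(1/22) = (243571/536)*(1/22) = 243571/11792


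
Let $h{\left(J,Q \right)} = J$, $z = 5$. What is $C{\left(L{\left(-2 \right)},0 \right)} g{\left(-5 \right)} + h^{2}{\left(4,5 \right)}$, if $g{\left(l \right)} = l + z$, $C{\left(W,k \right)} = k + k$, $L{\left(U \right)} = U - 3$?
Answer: $16$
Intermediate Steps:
$L{\left(U \right)} = -3 + U$
$C{\left(W,k \right)} = 2 k$
$g{\left(l \right)} = 5 + l$ ($g{\left(l \right)} = l + 5 = 5 + l$)
$C{\left(L{\left(-2 \right)},0 \right)} g{\left(-5 \right)} + h^{2}{\left(4,5 \right)} = 2 \cdot 0 \left(5 - 5\right) + 4^{2} = 0 \cdot 0 + 16 = 0 + 16 = 16$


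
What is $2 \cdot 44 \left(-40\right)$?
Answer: $-3520$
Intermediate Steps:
$2 \cdot 44 \left(-40\right) = 88 \left(-40\right) = -3520$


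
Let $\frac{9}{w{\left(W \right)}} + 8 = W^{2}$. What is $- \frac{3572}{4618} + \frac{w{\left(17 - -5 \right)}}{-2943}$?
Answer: $- \frac{277996781}{359400468} \approx -0.7735$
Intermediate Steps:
$w{\left(W \right)} = \frac{9}{-8 + W^{2}}$
$- \frac{3572}{4618} + \frac{w{\left(17 - -5 \right)}}{-2943} = - \frac{3572}{4618} + \frac{9 \frac{1}{-8 + \left(17 - -5\right)^{2}}}{-2943} = \left(-3572\right) \frac{1}{4618} + \frac{9}{-8 + \left(17 + 5\right)^{2}} \left(- \frac{1}{2943}\right) = - \frac{1786}{2309} + \frac{9}{-8 + 22^{2}} \left(- \frac{1}{2943}\right) = - \frac{1786}{2309} + \frac{9}{-8 + 484} \left(- \frac{1}{2943}\right) = - \frac{1786}{2309} + \frac{9}{476} \left(- \frac{1}{2943}\right) = - \frac{1786}{2309} - \frac{1}{155652} = - \frac{277996781}{359400468}$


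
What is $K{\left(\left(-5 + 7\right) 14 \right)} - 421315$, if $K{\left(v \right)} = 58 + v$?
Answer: $-421229$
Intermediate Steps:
$K{\left(\left(-5 + 7\right) 14 \right)} - 421315 = \left(58 + \left(-5 + 7\right) 14\right) - 421315 = \left(58 + 2 \cdot 14\right) - 421315 = \left(58 + 28\right) - 421315 = 86 - 421315 = -421229$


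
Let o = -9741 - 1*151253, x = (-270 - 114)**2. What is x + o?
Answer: -13538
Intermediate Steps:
x = 147456 (x = (-384)**2 = 147456)
o = -160994 (o = -9741 - 151253 = -160994)
x + o = 147456 - 160994 = -13538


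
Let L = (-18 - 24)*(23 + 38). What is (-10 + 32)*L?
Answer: -56364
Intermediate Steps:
L = -2562 (L = -42*61 = -2562)
(-10 + 32)*L = (-10 + 32)*(-2562) = 22*(-2562) = -56364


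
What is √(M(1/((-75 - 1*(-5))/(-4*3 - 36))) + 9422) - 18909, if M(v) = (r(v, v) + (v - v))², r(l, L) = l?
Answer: -18909 + √11542526/35 ≈ -18812.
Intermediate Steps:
M(v) = v² (M(v) = (v + (v - v))² = (v + 0)² = v²)
√(M(1/((-75 - 1*(-5))/(-4*3 - 36))) + 9422) - 18909 = √((1/((-75 - 1*(-5))/(-4*3 - 36)))² + 9422) - 18909 = √((1/((-75 + 5)/(-12 - 36)))² + 9422) - 18909 = √((1/(-70/(-48)))² + 9422) - 18909 = √((1/(-70*(-1/48)))² + 9422) - 18909 = √((1/(35/24))² + 9422) - 18909 = √((24/35)² + 9422) - 18909 = √(576/1225 + 9422) - 18909 = √(11542526/1225) - 18909 = √11542526/35 - 18909 = -18909 + √11542526/35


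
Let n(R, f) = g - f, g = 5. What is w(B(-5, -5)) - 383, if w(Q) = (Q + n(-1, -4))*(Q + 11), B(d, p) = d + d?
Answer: -384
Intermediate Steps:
B(d, p) = 2*d
n(R, f) = 5 - f
w(Q) = (9 + Q)*(11 + Q) (w(Q) = (Q + (5 - 1*(-4)))*(Q + 11) = (Q + (5 + 4))*(11 + Q) = (Q + 9)*(11 + Q) = (9 + Q)*(11 + Q))
w(B(-5, -5)) - 383 = (99 + (2*(-5))**2 + 20*(2*(-5))) - 383 = (99 + (-10)**2 + 20*(-10)) - 383 = (99 + 100 - 200) - 383 = -1 - 383 = -384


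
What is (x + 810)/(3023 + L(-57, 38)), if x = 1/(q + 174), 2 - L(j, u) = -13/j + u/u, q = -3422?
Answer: 149960103/559809040 ≈ 0.26788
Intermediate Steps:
L(j, u) = 1 + 13/j (L(j, u) = 2 - (-13/j + u/u) = 2 - (-13/j + 1) = 2 - (1 - 13/j) = 2 + (-1 + 13/j) = 1 + 13/j)
x = -1/3248 (x = 1/(-3422 + 174) = 1/(-3248) = -1/3248 ≈ -0.00030788)
(x + 810)/(3023 + L(-57, 38)) = (-1/3248 + 810)/(3023 + (13 - 57)/(-57)) = 2630879/(3248*(3023 - 1/57*(-44))) = 2630879/(3248*(3023 + 44/57)) = 2630879/(3248*(172355/57)) = (2630879/3248)*(57/172355) = 149960103/559809040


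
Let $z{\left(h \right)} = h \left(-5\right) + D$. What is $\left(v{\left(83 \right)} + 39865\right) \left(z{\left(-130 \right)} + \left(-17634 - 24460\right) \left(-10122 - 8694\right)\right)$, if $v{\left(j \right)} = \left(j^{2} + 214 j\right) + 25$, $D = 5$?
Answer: $51119141351219$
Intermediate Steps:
$v{\left(j \right)} = 25 + j^{2} + 214 j$
$z{\left(h \right)} = 5 - 5 h$ ($z{\left(h \right)} = h \left(-5\right) + 5 = - 5 h + 5 = 5 - 5 h$)
$\left(v{\left(83 \right)} + 39865\right) \left(z{\left(-130 \right)} + \left(-17634 - 24460\right) \left(-10122 - 8694\right)\right) = \left(\left(25 + 83^{2} + 214 \cdot 83\right) + 39865\right) \left(\left(5 - -650\right) + \left(-17634 - 24460\right) \left(-10122 - 8694\right)\right) = \left(\left(25 + 6889 + 17762\right) + 39865\right) \left(\left(5 + 650\right) - -792040704\right) = \left(24676 + 39865\right) \left(655 + 792040704\right) = 64541 \cdot 792041359 = 51119141351219$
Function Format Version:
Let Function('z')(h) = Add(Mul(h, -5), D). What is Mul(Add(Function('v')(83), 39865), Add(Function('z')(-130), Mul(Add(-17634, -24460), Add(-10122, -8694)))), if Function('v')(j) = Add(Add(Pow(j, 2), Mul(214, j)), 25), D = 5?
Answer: 51119141351219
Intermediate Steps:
Function('v')(j) = Add(25, Pow(j, 2), Mul(214, j))
Function('z')(h) = Add(5, Mul(-5, h)) (Function('z')(h) = Add(Mul(h, -5), 5) = Add(Mul(-5, h), 5) = Add(5, Mul(-5, h)))
Mul(Add(Function('v')(83), 39865), Add(Function('z')(-130), Mul(Add(-17634, -24460), Add(-10122, -8694)))) = Mul(Add(Add(25, Pow(83, 2), Mul(214, 83)), 39865), Add(Add(5, Mul(-5, -130)), Mul(Add(-17634, -24460), Add(-10122, -8694)))) = Mul(Add(Add(25, 6889, 17762), 39865), Add(Add(5, 650), Mul(-42094, -18816))) = Mul(Add(24676, 39865), Add(655, 792040704)) = Mul(64541, 792041359) = 51119141351219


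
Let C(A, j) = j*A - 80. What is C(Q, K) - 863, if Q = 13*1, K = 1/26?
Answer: -1885/2 ≈ -942.50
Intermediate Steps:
K = 1/26 ≈ 0.038462
Q = 13
C(A, j) = -80 + A*j (C(A, j) = A*j - 80 = -80 + A*j)
C(Q, K) - 863 = (-80 + 13*(1/26)) - 863 = (-80 + ½) - 863 = -159/2 - 863 = -1885/2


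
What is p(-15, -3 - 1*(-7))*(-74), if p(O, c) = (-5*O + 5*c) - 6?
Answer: -6586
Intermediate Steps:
p(O, c) = -6 - 5*O + 5*c
p(-15, -3 - 1*(-7))*(-74) = (-6 - 5*(-15) + 5*(-3 - 1*(-7)))*(-74) = (-6 + 75 + 5*(-3 + 7))*(-74) = (-6 + 75 + 5*4)*(-74) = (-6 + 75 + 20)*(-74) = 89*(-74) = -6586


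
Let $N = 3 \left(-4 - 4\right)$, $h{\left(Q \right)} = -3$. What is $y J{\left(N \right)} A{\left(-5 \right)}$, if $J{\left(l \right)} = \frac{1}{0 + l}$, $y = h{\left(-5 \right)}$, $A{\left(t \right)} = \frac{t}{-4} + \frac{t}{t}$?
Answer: $\frac{9}{32} \approx 0.28125$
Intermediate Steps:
$A{\left(t \right)} = 1 - \frac{t}{4}$ ($A{\left(t \right)} = t \left(- \frac{1}{4}\right) + 1 = - \frac{t}{4} + 1 = 1 - \frac{t}{4}$)
$N = -24$ ($N = 3 \left(-8\right) = -24$)
$y = -3$
$J{\left(l \right)} = \frac{1}{l}$
$y J{\left(N \right)} A{\left(-5 \right)} = - \frac{3}{-24} \left(1 - - \frac{5}{4}\right) = \left(-3\right) \left(- \frac{1}{24}\right) \left(1 + \frac{5}{4}\right) = \frac{1}{8} \cdot \frac{9}{4} = \frac{9}{32}$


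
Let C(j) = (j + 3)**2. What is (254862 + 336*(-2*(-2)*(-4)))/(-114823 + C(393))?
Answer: 249486/41993 ≈ 5.9411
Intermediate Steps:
C(j) = (3 + j)**2
(254862 + 336*(-2*(-2)*(-4)))/(-114823 + C(393)) = (254862 + 336*(-2*(-2)*(-4)))/(-114823 + (3 + 393)**2) = (254862 + 336*(4*(-4)))/(-114823 + 396**2) = (254862 + 336*(-16))/(-114823 + 156816) = (254862 - 5376)/41993 = 249486*(1/41993) = 249486/41993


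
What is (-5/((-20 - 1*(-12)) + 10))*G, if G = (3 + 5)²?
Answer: -160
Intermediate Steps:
G = 64 (G = 8² = 64)
(-5/((-20 - 1*(-12)) + 10))*G = -5/((-20 - 1*(-12)) + 10)*64 = -5/((-20 + 12) + 10)*64 = -5/(-8 + 10)*64 = -5/2*64 = -160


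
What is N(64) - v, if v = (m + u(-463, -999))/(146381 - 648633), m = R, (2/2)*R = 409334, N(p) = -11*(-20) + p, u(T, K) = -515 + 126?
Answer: 143048513/502252 ≈ 284.81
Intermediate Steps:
u(T, K) = -389
N(p) = 220 + p
R = 409334
m = 409334
v = -408945/502252 (v = (409334 - 389)/(146381 - 648633) = 408945/(-502252) = 408945*(-1/502252) = -408945/502252 ≈ -0.81422)
N(64) - v = (220 + 64) - 1*(-408945/502252) = 284 + 408945/502252 = 143048513/502252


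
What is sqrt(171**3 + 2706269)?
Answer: 4*sqrt(481655) ≈ 2776.1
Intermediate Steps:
sqrt(171**3 + 2706269) = sqrt(5000211 + 2706269) = sqrt(7706480) = 4*sqrt(481655)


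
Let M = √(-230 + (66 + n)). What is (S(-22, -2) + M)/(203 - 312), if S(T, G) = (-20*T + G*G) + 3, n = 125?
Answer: -447/109 - I*√39/109 ≈ -4.1009 - 0.057294*I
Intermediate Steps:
S(T, G) = 3 + G² - 20*T (S(T, G) = (-20*T + G²) + 3 = (G² - 20*T) + 3 = 3 + G² - 20*T)
M = I*√39 (M = √(-230 + (66 + 125)) = √(-230 + 191) = √(-39) = I*√39 ≈ 6.245*I)
(S(-22, -2) + M)/(203 - 312) = ((3 + (-2)² - 20*(-22)) + I*√39)/(203 - 312) = ((3 + 4 + 440) + I*√39)/(-109) = (447 + I*√39)*(-1/109) = -447/109 - I*√39/109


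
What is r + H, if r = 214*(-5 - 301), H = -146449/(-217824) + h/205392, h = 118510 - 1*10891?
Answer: -61034484555371/932068896 ≈ -65483.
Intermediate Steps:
h = 107619 (h = 118510 - 10891 = 107619)
H = 1115030293/932068896 (H = -146449/(-217824) + 107619/205392 = -146449*(-1/217824) + 107619*(1/205392) = 146449/217824 + 35873/68464 = 1115030293/932068896 ≈ 1.1963)
r = -65484 (r = 214*(-306) = -65484)
r + H = -65484 + 1115030293/932068896 = -61034484555371/932068896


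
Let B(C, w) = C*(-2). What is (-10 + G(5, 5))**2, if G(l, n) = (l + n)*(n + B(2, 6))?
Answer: 0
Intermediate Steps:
B(C, w) = -2*C
G(l, n) = (-4 + n)*(l + n) (G(l, n) = (l + n)*(n - 2*2) = (l + n)*(n - 4) = (l + n)*(-4 + n) = (-4 + n)*(l + n))
(-10 + G(5, 5))**2 = (-10 + (5**2 - 4*5 - 4*5 + 5*5))**2 = (-10 + (25 - 20 - 20 + 25))**2 = (-10 + 10)**2 = 0**2 = 0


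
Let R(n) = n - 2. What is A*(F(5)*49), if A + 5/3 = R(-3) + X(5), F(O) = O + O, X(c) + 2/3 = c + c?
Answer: 3920/3 ≈ 1306.7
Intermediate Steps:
R(n) = -2 + n
X(c) = -2/3 + 2*c (X(c) = -2/3 + (c + c) = -2/3 + 2*c)
F(O) = 2*O
A = 8/3 (A = -5/3 + ((-2 - 3) + (-2/3 + 2*5)) = -5/3 + (-5 + (-2/3 + 10)) = -5/3 + (-5 + 28/3) = -5/3 + 13/3 = 8/3 ≈ 2.6667)
A*(F(5)*49) = 8*((2*5)*49)/3 = 8*(10*49)/3 = (8/3)*490 = 3920/3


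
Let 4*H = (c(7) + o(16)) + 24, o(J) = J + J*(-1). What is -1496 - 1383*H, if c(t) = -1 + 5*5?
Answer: -18092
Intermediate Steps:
o(J) = 0 (o(J) = J - J = 0)
c(t) = 24 (c(t) = -1 + 25 = 24)
H = 12 (H = ((24 + 0) + 24)/4 = (24 + 24)/4 = (¼)*48 = 12)
-1496 - 1383*H = -1496 - 1383*12 = -1496 - 16596 = -18092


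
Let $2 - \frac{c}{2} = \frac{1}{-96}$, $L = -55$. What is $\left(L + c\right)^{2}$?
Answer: $\frac{5987809}{2304} \approx 2598.9$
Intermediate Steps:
$c = \frac{193}{48}$ ($c = 4 - \frac{2}{-96} = 4 - - \frac{1}{48} = 4 + \frac{1}{48} = \frac{193}{48} \approx 4.0208$)
$\left(L + c\right)^{2} = \left(-55 + \frac{193}{48}\right)^{2} = \left(- \frac{2447}{48}\right)^{2} = \frac{5987809}{2304}$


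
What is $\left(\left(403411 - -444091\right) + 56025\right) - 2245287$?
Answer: $-1341760$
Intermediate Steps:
$\left(\left(403411 - -444091\right) + 56025\right) - 2245287 = \left(\left(403411 + 444091\right) + 56025\right) - 2245287 = \left(847502 + 56025\right) - 2245287 = 903527 - 2245287 = -1341760$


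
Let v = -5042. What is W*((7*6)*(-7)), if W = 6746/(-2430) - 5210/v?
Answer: 523149284/1021005 ≈ 512.39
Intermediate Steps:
W = -5338258/3063015 (W = 6746/(-2430) - 5210/(-5042) = 6746*(-1/2430) - 5210*(-1/5042) = -3373/1215 + 2605/2521 = -5338258/3063015 ≈ -1.7428)
W*((7*6)*(-7)) = -5338258*7*6*(-7)/3063015 = -74735612*(-7)/1021005 = -5338258/3063015*(-294) = 523149284/1021005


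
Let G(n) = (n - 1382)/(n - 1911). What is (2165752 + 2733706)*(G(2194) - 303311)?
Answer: -420550861679058/283 ≈ -1.4860e+12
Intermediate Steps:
G(n) = (-1382 + n)/(-1911 + n)
(2165752 + 2733706)*(G(2194) - 303311) = (2165752 + 2733706)*((-1382 + 2194)/(-1911 + 2194) - 303311) = 4899458*(812/283 - 303311) = 4899458*(-85836201/283) = -420550861679058/283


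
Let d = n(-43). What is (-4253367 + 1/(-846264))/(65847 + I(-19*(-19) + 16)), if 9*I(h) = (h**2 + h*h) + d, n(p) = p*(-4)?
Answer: -3599471370889/82468708888 ≈ -43.646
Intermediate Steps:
n(p) = -4*p
d = 172 (d = -4*(-43) = 172)
I(h) = 172/9 + 2*h**2/9 (I(h) = ((h**2 + h*h) + 172)/9 = ((h**2 + h**2) + 172)/9 = (2*h**2 + 172)/9 = (172 + 2*h**2)/9 = 172/9 + 2*h**2/9)
(-4253367 + 1/(-846264))/(65847 + I(-19*(-19) + 16)) = (-4253367 + 1/(-846264))/(65847 + (172/9 + 2*(-19*(-19) + 16)**2/9)) = (-4253367 - 1/846264)/(65847 + (172/9 + 2*(361 + 16)**2/9)) = -3599471370889/(846264*(65847 + (172/9 + (2/9)*377**2))) = -3599471370889/(846264*(65847 + (172/9 + (2/9)*142129))) = -3599471370889/(846264*(65847 + (172/9 + 284258/9))) = -3599471370889/(846264*(65847 + 94810/3)) = -3599471370889/(846264*292351/3) = -3599471370889/846264*3/292351 = -3599471370889/82468708888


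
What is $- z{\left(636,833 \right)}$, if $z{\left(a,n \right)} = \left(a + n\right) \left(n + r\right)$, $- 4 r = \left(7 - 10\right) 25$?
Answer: $- \frac{5004883}{4} \approx -1.2512 \cdot 10^{6}$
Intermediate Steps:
$r = \frac{75}{4}$ ($r = - \frac{\left(7 - 10\right) 25}{4} = - \frac{\left(-3\right) 25}{4} = \left(- \frac{1}{4}\right) \left(-75\right) = \frac{75}{4} \approx 18.75$)
$z{\left(a,n \right)} = \left(\frac{75}{4} + n\right) \left(a + n\right)$ ($z{\left(a,n \right)} = \left(a + n\right) \left(n + \frac{75}{4}\right) = \left(a + n\right) \left(\frac{75}{4} + n\right) = \left(\frac{75}{4} + n\right) \left(a + n\right)$)
$- z{\left(636,833 \right)} = - (833^{2} + \frac{75}{4} \cdot 636 + \frac{75}{4} \cdot 833 + 636 \cdot 833) = - (693889 + 11925 + \frac{62475}{4} + 529788) = \left(-1\right) \frac{5004883}{4} = - \frac{5004883}{4}$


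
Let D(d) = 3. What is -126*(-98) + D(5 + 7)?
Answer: 12351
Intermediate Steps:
-126*(-98) + D(5 + 7) = -126*(-98) + 3 = 12348 + 3 = 12351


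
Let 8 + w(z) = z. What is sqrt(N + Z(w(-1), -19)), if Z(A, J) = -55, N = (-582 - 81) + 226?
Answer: 2*I*sqrt(123) ≈ 22.181*I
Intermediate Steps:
w(z) = -8 + z
N = -437 (N = -663 + 226 = -437)
sqrt(N + Z(w(-1), -19)) = sqrt(-437 - 55) = sqrt(-492) = 2*I*sqrt(123)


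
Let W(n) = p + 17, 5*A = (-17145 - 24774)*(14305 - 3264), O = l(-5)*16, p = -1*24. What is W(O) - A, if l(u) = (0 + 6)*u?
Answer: 462827644/5 ≈ 9.2566e+7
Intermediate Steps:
l(u) = 6*u
p = -24
O = -480 (O = (6*(-5))*16 = -30*16 = -480)
A = -462827679/5 (A = ((-17145 - 24774)*(14305 - 3264))/5 = (-41919*11041)/5 = (⅕)*(-462827679) = -462827679/5 ≈ -9.2566e+7)
W(n) = -7 (W(n) = -24 + 17 = -7)
W(O) - A = -7 - 1*(-462827679/5) = -7 + 462827679/5 = 462827644/5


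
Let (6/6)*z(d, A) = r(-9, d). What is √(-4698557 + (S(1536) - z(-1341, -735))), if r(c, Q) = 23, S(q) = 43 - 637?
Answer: I*√4699174 ≈ 2167.8*I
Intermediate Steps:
S(q) = -594
z(d, A) = 23
√(-4698557 + (S(1536) - z(-1341, -735))) = √(-4698557 + (-594 - 1*23)) = √(-4698557 + (-594 - 23)) = √(-4698557 - 617) = √(-4699174) = I*√4699174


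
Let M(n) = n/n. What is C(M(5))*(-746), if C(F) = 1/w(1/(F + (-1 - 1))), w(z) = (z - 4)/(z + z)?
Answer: -1492/5 ≈ -298.40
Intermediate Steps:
M(n) = 1
w(z) = (-4 + z)/(2*z) (w(z) = (-4 + z)/((2*z)) = (-4 + z)*(1/(2*z)) = (-4 + z)/(2*z))
C(F) = 2/((-4 + 1/(-2 + F))*(-2 + F)) (C(F) = 1/((-4 + 1/(F + (-1 - 1)))/(2*(1/(F + (-1 - 1))))) = 1/((-4 + 1/(F - 2))/(2*(1/(F - 2)))) = 1/((-4 + 1/(-2 + F))/(2*(1/(-2 + F)))) = 1/((-2 + F)*(-4 + 1/(-2 + F))/2) = 1/((-4 + 1/(-2 + F))*(-2 + F)/2) = 2/((-4 + 1/(-2 + F))*(-2 + F)))
C(M(5))*(-746) = -2/(-9 + 4*1)*(-746) = -2/(-9 + 4)*(-746) = -2/(-5)*(-746) = -2*(-⅕)*(-746) = (⅖)*(-746) = -1492/5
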